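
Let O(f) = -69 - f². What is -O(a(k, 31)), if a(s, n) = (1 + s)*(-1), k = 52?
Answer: 2878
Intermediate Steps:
a(s, n) = -1 - s
-O(a(k, 31)) = -(-69 - (-1 - 1*52)²) = -(-69 - (-1 - 52)²) = -(-69 - 1*(-53)²) = -(-69 - 1*2809) = -(-69 - 2809) = -1*(-2878) = 2878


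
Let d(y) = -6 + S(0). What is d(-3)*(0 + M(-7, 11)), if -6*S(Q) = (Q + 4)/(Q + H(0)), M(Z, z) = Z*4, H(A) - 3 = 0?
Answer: 1568/9 ≈ 174.22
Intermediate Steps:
H(A) = 3 (H(A) = 3 + 0 = 3)
M(Z, z) = 4*Z
S(Q) = -(4 + Q)/(6*(3 + Q)) (S(Q) = -(Q + 4)/(6*(Q + 3)) = -(4 + Q)/(6*(3 + Q)))
d(y) = -56/9 (d(y) = -6 + (-4 - 1*0)/(6*(3 + 0)) = -6 + (⅙)*(-4 + 0)/3 = -6 + (⅙)*(⅓)*(-4) = -6 - 2/9 = -56/9)
d(-3)*(0 + M(-7, 11)) = -56*(0 + 4*(-7))/9 = -56*(0 - 28)/9 = -56/9*(-28) = 1568/9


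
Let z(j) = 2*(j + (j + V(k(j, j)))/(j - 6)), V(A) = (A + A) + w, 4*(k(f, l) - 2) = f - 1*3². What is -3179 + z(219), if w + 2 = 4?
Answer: -194391/71 ≈ -2737.9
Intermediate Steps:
k(f, l) = -¼ + f/4 (k(f, l) = 2 + (f - 1*3²)/4 = 2 + (f - 1*9)/4 = 2 + (f - 9)/4 = 2 + (-9 + f)/4 = 2 + (-9/4 + f/4) = -¼ + f/4)
w = 2 (w = -2 + 4 = 2)
V(A) = 2 + 2*A (V(A) = (A + A) + 2 = 2*A + 2 = 2 + 2*A)
z(j) = 2*j + 2*(3/2 + 3*j/2)/(-6 + j) (z(j) = 2*(j + (j + (2 + 2*(-¼ + j/4)))/(j - 6)) = 2*(j + (j + (2 + (-½ + j/2)))/(-6 + j)) = 2*(j + (j + (3/2 + j/2))/(-6 + j)) = 2*(j + (3/2 + 3*j/2)/(-6 + j)) = 2*j + 2*(3/2 + 3*j/2)/(-6 + j))
-3179 + z(219) = -3179 + (3 - 9*219 + 2*219²)/(-6 + 219) = -3179 + (3 - 1971 + 2*47961)/213 = -3179 + (3 - 1971 + 95922)/213 = -3179 + (1/213)*93954 = -3179 + 31318/71 = -194391/71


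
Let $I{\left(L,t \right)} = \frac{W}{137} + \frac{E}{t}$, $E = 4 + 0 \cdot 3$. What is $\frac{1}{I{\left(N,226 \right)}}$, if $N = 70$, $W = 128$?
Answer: $\frac{15481}{14738} \approx 1.0504$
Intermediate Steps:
$E = 4$ ($E = 4 + 0 = 4$)
$I{\left(L,t \right)} = \frac{128}{137} + \frac{4}{t}$
$\frac{1}{I{\left(N,226 \right)}} = \frac{1}{\frac{128}{137} + \frac{4}{226}} = \frac{1}{\frac{128}{137} + 4 \cdot \frac{1}{226}} = \frac{1}{\frac{128}{137} + \frac{2}{113}} = \frac{1}{\frac{14738}{15481}} = \frac{15481}{14738}$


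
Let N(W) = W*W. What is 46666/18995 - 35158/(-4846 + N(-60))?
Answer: 362986023/11833885 ≈ 30.673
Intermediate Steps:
N(W) = W**2
46666/18995 - 35158/(-4846 + N(-60)) = 46666/18995 - 35158/(-4846 + (-60)**2) = 46666*(1/18995) - 35158/(-4846 + 3600) = 46666/18995 - 35158/(-1246) = 46666/18995 - 35158*(-1/1246) = 46666/18995 + 17579/623 = 362986023/11833885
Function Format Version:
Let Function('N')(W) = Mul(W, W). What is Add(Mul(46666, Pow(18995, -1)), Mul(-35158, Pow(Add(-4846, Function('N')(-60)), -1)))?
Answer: Rational(362986023, 11833885) ≈ 30.673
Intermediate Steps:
Function('N')(W) = Pow(W, 2)
Add(Mul(46666, Pow(18995, -1)), Mul(-35158, Pow(Add(-4846, Function('N')(-60)), -1))) = Add(Mul(46666, Pow(18995, -1)), Mul(-35158, Pow(Add(-4846, Pow(-60, 2)), -1))) = Add(Mul(46666, Rational(1, 18995)), Mul(-35158, Pow(Add(-4846, 3600), -1))) = Add(Rational(46666, 18995), Mul(-35158, Pow(-1246, -1))) = Add(Rational(46666, 18995), Mul(-35158, Rational(-1, 1246))) = Add(Rational(46666, 18995), Rational(17579, 623)) = Rational(362986023, 11833885)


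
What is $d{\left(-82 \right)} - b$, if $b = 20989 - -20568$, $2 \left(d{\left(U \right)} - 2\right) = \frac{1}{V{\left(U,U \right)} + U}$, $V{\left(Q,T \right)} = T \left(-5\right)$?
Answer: $- \frac{27260079}{656} \approx -41555.0$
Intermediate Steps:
$V{\left(Q,T \right)} = - 5 T$
$d{\left(U \right)} = 2 - \frac{1}{8 U}$ ($d{\left(U \right)} = 2 + \frac{1}{2 \left(- 5 U + U\right)} = 2 + \frac{1}{2 \left(- 4 U\right)} = 2 + \frac{\left(- \frac{1}{4}\right) \frac{1}{U}}{2} = 2 - \frac{1}{8 U}$)
$b = 41557$ ($b = 20989 + 20568 = 41557$)
$d{\left(-82 \right)} - b = \left(2 - \frac{1}{8 \left(-82\right)}\right) - 41557 = \left(2 - - \frac{1}{656}\right) - 41557 = \left(2 + \frac{1}{656}\right) - 41557 = \frac{1313}{656} - 41557 = - \frac{27260079}{656}$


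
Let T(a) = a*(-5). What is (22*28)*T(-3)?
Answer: 9240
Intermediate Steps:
T(a) = -5*a
(22*28)*T(-3) = (22*28)*(-5*(-3)) = 616*15 = 9240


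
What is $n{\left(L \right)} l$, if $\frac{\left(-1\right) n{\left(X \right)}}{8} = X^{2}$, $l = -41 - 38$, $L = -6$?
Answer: $22752$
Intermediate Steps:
$l = -79$
$n{\left(X \right)} = - 8 X^{2}$
$n{\left(L \right)} l = - 8 \left(-6\right)^{2} \left(-79\right) = \left(-8\right) 36 \left(-79\right) = \left(-288\right) \left(-79\right) = 22752$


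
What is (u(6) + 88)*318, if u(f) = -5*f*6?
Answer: -29256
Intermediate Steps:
u(f) = -30*f
(u(6) + 88)*318 = (-30*6 + 88)*318 = (-180 + 88)*318 = -92*318 = -29256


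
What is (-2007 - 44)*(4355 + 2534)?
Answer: -14129339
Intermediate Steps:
(-2007 - 44)*(4355 + 2534) = -2051*6889 = -14129339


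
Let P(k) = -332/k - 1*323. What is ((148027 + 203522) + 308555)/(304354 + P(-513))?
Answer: 338633352/155968235 ≈ 2.1712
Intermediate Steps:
P(k) = -323 - 332/k (P(k) = -332/k - 323 = -323 - 332/k)
((148027 + 203522) + 308555)/(304354 + P(-513)) = ((148027 + 203522) + 308555)/(304354 + (-323 - 332/(-513))) = (351549 + 308555)/(304354 + (-323 - 332*(-1/513))) = 660104/(304354 + (-323 + 332/513)) = 660104/(304354 - 165367/513) = 660104/(155968235/513) = 660104*(513/155968235) = 338633352/155968235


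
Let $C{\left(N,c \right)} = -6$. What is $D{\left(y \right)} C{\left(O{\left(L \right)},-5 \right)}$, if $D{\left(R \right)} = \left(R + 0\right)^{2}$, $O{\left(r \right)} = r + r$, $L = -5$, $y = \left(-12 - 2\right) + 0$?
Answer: $-1176$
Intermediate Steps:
$y = -14$ ($y = -14 + 0 = -14$)
$O{\left(r \right)} = 2 r$
$D{\left(R \right)} = R^{2}$
$D{\left(y \right)} C{\left(O{\left(L \right)},-5 \right)} = \left(-14\right)^{2} \left(-6\right) = 196 \left(-6\right) = -1176$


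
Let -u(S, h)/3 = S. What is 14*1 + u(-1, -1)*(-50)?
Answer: -136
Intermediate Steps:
u(S, h) = -3*S
14*1 + u(-1, -1)*(-50) = 14*1 - 3*(-1)*(-50) = 14 + 3*(-50) = 14 - 150 = -136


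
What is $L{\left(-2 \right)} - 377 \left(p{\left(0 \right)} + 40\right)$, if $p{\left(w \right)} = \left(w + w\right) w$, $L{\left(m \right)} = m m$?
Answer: $-15076$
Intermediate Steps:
$L{\left(m \right)} = m^{2}$
$p{\left(w \right)} = 2 w^{2}$ ($p{\left(w \right)} = 2 w w = 2 w^{2}$)
$L{\left(-2 \right)} - 377 \left(p{\left(0 \right)} + 40\right) = \left(-2\right)^{2} - 377 \left(2 \cdot 0^{2} + 40\right) = 4 - 377 \left(2 \cdot 0 + 40\right) = 4 - 377 \left(0 + 40\right) = 4 - 15080 = -15076$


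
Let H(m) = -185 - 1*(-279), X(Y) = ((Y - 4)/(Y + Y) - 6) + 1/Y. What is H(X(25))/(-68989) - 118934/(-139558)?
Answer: 4096009637/4813983431 ≈ 0.85086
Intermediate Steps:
X(Y) = -6 + 1/Y + (-4 + Y)/(2*Y) (X(Y) = ((-4 + Y)/((2*Y)) - 6) + 1/Y = ((-4 + Y)*(1/(2*Y)) - 6) + 1/Y = ((-4 + Y)/(2*Y) - 6) + 1/Y = (-6 + (-4 + Y)/(2*Y)) + 1/Y = -6 + 1/Y + (-4 + Y)/(2*Y))
H(m) = 94 (H(m) = -185 + 279 = 94)
H(X(25))/(-68989) - 118934/(-139558) = 94/(-68989) - 118934/(-139558) = 94*(-1/68989) - 118934*(-1/139558) = -94/68989 + 59467/69779 = 4096009637/4813983431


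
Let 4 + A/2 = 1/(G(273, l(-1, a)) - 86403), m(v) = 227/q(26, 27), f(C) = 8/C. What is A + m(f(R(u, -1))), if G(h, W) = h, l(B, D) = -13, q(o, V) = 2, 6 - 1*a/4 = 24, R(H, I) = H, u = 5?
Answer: 9086713/86130 ≈ 105.50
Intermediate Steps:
a = -72 (a = 24 - 4*24 = 24 - 96 = -72)
m(v) = 227/2
A = -344521/43065 (A = -8 + 2/(273 - 86403) = -8 + 2/(-86130) = -8 + 2*(-1/86130) = -8 - 1/43065 = -344521/43065 ≈ -8.0000)
A + m(f(R(u, -1))) = -344521/43065 + 227/2 = 9086713/86130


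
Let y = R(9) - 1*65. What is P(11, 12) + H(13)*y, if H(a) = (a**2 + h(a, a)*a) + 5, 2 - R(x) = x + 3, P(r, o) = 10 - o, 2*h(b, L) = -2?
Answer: -12077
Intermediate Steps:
h(b, L) = -1 (h(b, L) = (1/2)*(-2) = -1)
R(x) = -1 - x (R(x) = 2 - (x + 3) = 2 - (3 + x) = 2 + (-3 - x) = -1 - x)
H(a) = 5 + a**2 - a (H(a) = (a**2 - a) + 5 = 5 + a**2 - a)
y = -75 (y = (-1 - 1*9) - 1*65 = (-1 - 9) - 65 = -10 - 65 = -75)
P(11, 12) + H(13)*y = (10 - 1*12) + (5 + 13**2 - 1*13)*(-75) = (10 - 12) + (5 + 169 - 13)*(-75) = -2 + 161*(-75) = -2 - 12075 = -12077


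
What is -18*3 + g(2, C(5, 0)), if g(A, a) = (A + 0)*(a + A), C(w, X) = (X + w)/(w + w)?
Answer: -49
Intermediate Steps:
C(w, X) = (X + w)/(2*w) (C(w, X) = (X + w)/((2*w)) = (X + w)*(1/(2*w)) = (X + w)/(2*w))
g(A, a) = A*(A + a)
-18*3 + g(2, C(5, 0)) = -18*3 + 2*(2 + (½)*(0 + 5)/5) = -54 + 2*(2 + (½)*(⅕)*5) = -54 + 2*(2 + ½) = -54 + 2*(5/2) = -54 + 5 = -49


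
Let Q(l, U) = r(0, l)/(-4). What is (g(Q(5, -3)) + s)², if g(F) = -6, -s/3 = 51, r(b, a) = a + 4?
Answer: 25281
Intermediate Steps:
r(b, a) = 4 + a
s = -153 (s = -3*51 = -153)
Q(l, U) = -1 - l/4 (Q(l, U) = (4 + l)/(-4) = (4 + l)*(-¼) = -1 - l/4)
(g(Q(5, -3)) + s)² = (-6 - 153)² = (-159)² = 25281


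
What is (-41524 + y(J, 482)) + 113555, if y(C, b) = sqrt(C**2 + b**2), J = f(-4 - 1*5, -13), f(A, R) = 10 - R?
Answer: 72031 + sqrt(232853) ≈ 72514.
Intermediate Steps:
J = 23 (J = 10 - 1*(-13) = 10 + 13 = 23)
(-41524 + y(J, 482)) + 113555 = (-41524 + sqrt(23**2 + 482**2)) + 113555 = (-41524 + sqrt(529 + 232324)) + 113555 = (-41524 + sqrt(232853)) + 113555 = 72031 + sqrt(232853)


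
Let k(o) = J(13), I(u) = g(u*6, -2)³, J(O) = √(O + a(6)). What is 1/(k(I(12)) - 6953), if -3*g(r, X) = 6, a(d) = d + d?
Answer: -1/6948 ≈ -0.00014393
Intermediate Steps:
a(d) = 2*d
g(r, X) = -2 (g(r, X) = -⅓*6 = -2)
J(O) = √(12 + O) (J(O) = √(O + 2*6) = √(O + 12) = √(12 + O))
I(u) = -8 (I(u) = (-2)³ = -8)
k(o) = 5 (k(o) = √(12 + 13) = √25 = 5)
1/(k(I(12)) - 6953) = 1/(5 - 6953) = 1/(-6948) = -1/6948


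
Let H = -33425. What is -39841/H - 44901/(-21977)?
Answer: 2376401582/734581225 ≈ 3.2350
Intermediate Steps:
-39841/H - 44901/(-21977) = -39841/(-33425) - 44901/(-21977) = -39841*(-1/33425) - 44901*(-1/21977) = 39841/33425 + 44901/21977 = 2376401582/734581225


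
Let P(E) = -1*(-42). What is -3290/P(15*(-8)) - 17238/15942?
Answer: -633014/7971 ≈ -79.415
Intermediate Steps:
P(E) = 42
-3290/P(15*(-8)) - 17238/15942 = -3290/42 - 17238/15942 = -3290*1/42 - 17238*1/15942 = -235/3 - 2873/2657 = -633014/7971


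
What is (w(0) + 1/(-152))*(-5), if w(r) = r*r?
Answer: 5/152 ≈ 0.032895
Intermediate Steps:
w(r) = r**2
(w(0) + 1/(-152))*(-5) = (0**2 + 1/(-152))*(-5) = (0 - 1/152)*(-5) = -1/152*(-5) = 5/152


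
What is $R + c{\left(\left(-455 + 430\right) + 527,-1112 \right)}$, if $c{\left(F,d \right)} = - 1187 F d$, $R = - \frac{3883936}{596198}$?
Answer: $\frac{197523939258944}{298099} \approx 6.6261 \cdot 10^{8}$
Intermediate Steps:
$R = - \frac{1941968}{298099}$ ($R = \left(-3883936\right) \frac{1}{596198} = - \frac{1941968}{298099} \approx -6.5145$)
$c{\left(F,d \right)} = - 1187 F d$
$R + c{\left(\left(-455 + 430\right) + 527,-1112 \right)} = - \frac{1941968}{298099} - 1187 \left(\left(-455 + 430\right) + 527\right) \left(-1112\right) = - \frac{1941968}{298099} - 1187 \left(-25 + 527\right) \left(-1112\right) = - \frac{1941968}{298099} - 595874 \left(-1112\right) = - \frac{1941968}{298099} + 662611888 = \frac{197523939258944}{298099}$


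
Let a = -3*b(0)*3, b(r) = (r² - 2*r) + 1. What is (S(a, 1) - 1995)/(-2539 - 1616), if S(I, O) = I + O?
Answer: 2003/4155 ≈ 0.48207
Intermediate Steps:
b(r) = 1 + r² - 2*r
a = -9 (a = -3*(1 + 0² - 2*0)*3 = -3*(1 + 0 + 0)*3 = -3*1*3 = -3*3 = -9)
(S(a, 1) - 1995)/(-2539 - 1616) = ((-9 + 1) - 1995)/(-2539 - 1616) = (-8 - 1995)/(-4155) = -2003*(-1/4155) = 2003/4155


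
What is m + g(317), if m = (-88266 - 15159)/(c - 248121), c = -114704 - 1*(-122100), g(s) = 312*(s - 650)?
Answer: -1000410447/9629 ≈ -1.0390e+5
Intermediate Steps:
g(s) = -202800 + 312*s (g(s) = 312*(-650 + s) = -202800 + 312*s)
c = 7396 (c = -114704 + 122100 = 7396)
m = 4137/9629 (m = (-88266 - 15159)/(7396 - 248121) = -103425/(-240725) = -103425*(-1/240725) = 4137/9629 ≈ 0.42964)
m + g(317) = 4137/9629 + (-202800 + 312*317) = 4137/9629 + (-202800 + 98904) = 4137/9629 - 103896 = -1000410447/9629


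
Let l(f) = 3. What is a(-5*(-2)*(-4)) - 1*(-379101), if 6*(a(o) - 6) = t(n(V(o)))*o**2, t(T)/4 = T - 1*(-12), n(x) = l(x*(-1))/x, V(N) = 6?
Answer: 1177321/3 ≈ 3.9244e+5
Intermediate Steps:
n(x) = 3/x
t(T) = 48 + 4*T (t(T) = 4*(T - 1*(-12)) = 4*(T + 12) = 4*(12 + T) = 48 + 4*T)
a(o) = 6 + 25*o**2/3 (a(o) = 6 + ((48 + 4*(3/6))*o**2)/6 = 6 + ((48 + 4*(3*(1/6)))*o**2)/6 = 6 + ((48 + 4*(1/2))*o**2)/6 = 6 + ((48 + 2)*o**2)/6 = 6 + (50*o**2)/6 = 6 + 25*o**2/3)
a(-5*(-2)*(-4)) - 1*(-379101) = (6 + 25*(-5*(-2)*(-4))**2/3) - 1*(-379101) = (6 + 25*(10*(-4))**2/3) + 379101 = (6 + (25/3)*(-40)**2) + 379101 = (6 + (25/3)*1600) + 379101 = (6 + 40000/3) + 379101 = 40018/3 + 379101 = 1177321/3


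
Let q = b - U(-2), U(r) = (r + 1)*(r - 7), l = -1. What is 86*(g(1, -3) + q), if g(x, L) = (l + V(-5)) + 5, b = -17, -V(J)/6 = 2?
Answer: -2924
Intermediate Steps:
V(J) = -12 (V(J) = -6*2 = -12)
U(r) = (1 + r)*(-7 + r)
g(x, L) = -8 (g(x, L) = (-1 - 12) + 5 = -13 + 5 = -8)
q = -26 (q = -17 - (-7 + (-2)² - 6*(-2)) = -17 - (-7 + 4 + 12) = -17 - 1*9 = -17 - 9 = -26)
86*(g(1, -3) + q) = 86*(-8 - 26) = 86*(-34) = -2924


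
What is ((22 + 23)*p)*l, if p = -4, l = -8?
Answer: 1440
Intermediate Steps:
((22 + 23)*p)*l = ((22 + 23)*(-4))*(-8) = (45*(-4))*(-8) = -180*(-8) = 1440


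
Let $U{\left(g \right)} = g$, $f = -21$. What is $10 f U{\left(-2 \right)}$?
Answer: $420$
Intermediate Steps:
$10 f U{\left(-2 \right)} = 10 \left(-21\right) \left(-2\right) = \left(-210\right) \left(-2\right) = 420$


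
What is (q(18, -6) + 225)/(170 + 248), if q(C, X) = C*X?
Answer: 117/418 ≈ 0.27990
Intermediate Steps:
(q(18, -6) + 225)/(170 + 248) = (18*(-6) + 225)/(170 + 248) = (-108 + 225)/418 = 117*(1/418) = 117/418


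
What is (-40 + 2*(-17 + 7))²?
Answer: 3600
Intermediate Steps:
(-40 + 2*(-17 + 7))² = (-40 + 2*(-10))² = (-40 - 20)² = (-60)² = 3600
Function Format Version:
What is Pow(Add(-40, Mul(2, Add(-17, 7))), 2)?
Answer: 3600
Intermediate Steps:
Pow(Add(-40, Mul(2, Add(-17, 7))), 2) = Pow(Add(-40, Mul(2, -10)), 2) = Pow(Add(-40, -20), 2) = Pow(-60, 2) = 3600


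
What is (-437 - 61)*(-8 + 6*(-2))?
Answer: 9960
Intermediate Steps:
(-437 - 61)*(-8 + 6*(-2)) = -498*(-8 - 12) = -498*(-20) = 9960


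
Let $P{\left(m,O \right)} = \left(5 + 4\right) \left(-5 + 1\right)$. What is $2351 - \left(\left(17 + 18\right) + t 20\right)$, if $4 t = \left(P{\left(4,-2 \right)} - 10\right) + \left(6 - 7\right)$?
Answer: $2551$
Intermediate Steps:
$P{\left(m,O \right)} = -36$ ($P{\left(m,O \right)} = 9 \left(-4\right) = -36$)
$t = - \frac{47}{4}$ ($t = \frac{\left(-36 - 10\right) + \left(6 - 7\right)}{4} = \frac{-46 + \left(6 - 7\right)}{4} = \frac{-46 - 1}{4} = \frac{1}{4} \left(-47\right) = - \frac{47}{4} \approx -11.75$)
$2351 - \left(\left(17 + 18\right) + t 20\right) = 2351 - \left(\left(17 + 18\right) - 235\right) = 2351 - \left(35 - 235\right) = 2351 - -200 = 2351 + 200 = 2551$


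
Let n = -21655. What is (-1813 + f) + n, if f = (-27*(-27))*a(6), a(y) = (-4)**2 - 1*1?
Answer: -12533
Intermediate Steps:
a(y) = 15 (a(y) = 16 - 1 = 15)
f = 10935 (f = -27*(-27)*15 = 729*15 = 10935)
(-1813 + f) + n = (-1813 + 10935) - 21655 = 9122 - 21655 = -12533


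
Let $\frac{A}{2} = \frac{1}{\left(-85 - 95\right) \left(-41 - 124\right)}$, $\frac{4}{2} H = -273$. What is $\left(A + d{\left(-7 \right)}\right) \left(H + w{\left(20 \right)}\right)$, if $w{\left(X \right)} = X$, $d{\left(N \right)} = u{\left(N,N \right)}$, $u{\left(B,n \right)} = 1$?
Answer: $- \frac{3460283}{29700} \approx -116.51$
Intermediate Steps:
$H = - \frac{273}{2}$ ($H = \frac{1}{2} \left(-273\right) = - \frac{273}{2} \approx -136.5$)
$d{\left(N \right)} = 1$
$A = \frac{1}{14850}$ ($A = \frac{2}{\left(-85 - 95\right) \left(-41 - 124\right)} = \frac{2}{\left(-180\right) \left(-165\right)} = \frac{2}{29700} = 2 \cdot \frac{1}{29700} = \frac{1}{14850} \approx 6.734 \cdot 10^{-5}$)
$\left(A + d{\left(-7 \right)}\right) \left(H + w{\left(20 \right)}\right) = \left(\frac{1}{14850} + 1\right) \left(- \frac{273}{2} + 20\right) = \frac{14851}{14850} \left(- \frac{233}{2}\right) = - \frac{3460283}{29700}$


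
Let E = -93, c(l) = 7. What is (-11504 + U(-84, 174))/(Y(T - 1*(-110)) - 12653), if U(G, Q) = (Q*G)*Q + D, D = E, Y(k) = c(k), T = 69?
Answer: 2554781/12646 ≈ 202.02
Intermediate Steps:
Y(k) = 7
D = -93
U(G, Q) = -93 + G*Q² (U(G, Q) = (Q*G)*Q - 93 = (G*Q)*Q - 93 = G*Q² - 93 = -93 + G*Q²)
(-11504 + U(-84, 174))/(Y(T - 1*(-110)) - 12653) = (-11504 + (-93 - 84*174²))/(7 - 12653) = (-11504 + (-93 - 84*30276))/(-12646) = (-11504 + (-93 - 2543184))*(-1/12646) = (-11504 - 2543277)*(-1/12646) = -2554781*(-1/12646) = 2554781/12646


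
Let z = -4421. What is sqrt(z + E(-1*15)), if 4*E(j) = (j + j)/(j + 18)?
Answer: 3*I*sqrt(1966)/2 ≈ 66.509*I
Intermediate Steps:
E(j) = j/(2*(18 + j)) (E(j) = ((j + j)/(j + 18))/4 = ((2*j)/(18 + j))/4 = (2*j/(18 + j))/4 = j/(2*(18 + j)))
sqrt(z + E(-1*15)) = sqrt(-4421 + (-1*15)/(2*(18 - 1*15))) = sqrt(-4421 + (1/2)*(-15)/(18 - 15)) = sqrt(-4421 + (1/2)*(-15)/3) = sqrt(-4421 + (1/2)*(-15)*(1/3)) = sqrt(-4421 - 5/2) = sqrt(-8847/2) = 3*I*sqrt(1966)/2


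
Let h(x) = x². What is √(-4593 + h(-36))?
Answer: I*√3297 ≈ 57.419*I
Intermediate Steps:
√(-4593 + h(-36)) = √(-4593 + (-36)²) = √(-4593 + 1296) = √(-3297) = I*√3297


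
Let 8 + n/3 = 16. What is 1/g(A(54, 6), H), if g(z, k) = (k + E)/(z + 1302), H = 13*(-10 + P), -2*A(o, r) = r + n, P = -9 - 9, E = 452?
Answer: 117/8 ≈ 14.625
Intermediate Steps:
n = 24 (n = -24 + 3*16 = -24 + 48 = 24)
P = -18
A(o, r) = -12 - r/2 (A(o, r) = -(r + 24)/2 = -(24 + r)/2 = -12 - r/2)
H = -364 (H = 13*(-10 - 18) = 13*(-28) = -364)
g(z, k) = (452 + k)/(1302 + z) (g(z, k) = (k + 452)/(z + 1302) = (452 + k)/(1302 + z))
1/g(A(54, 6), H) = 1/((452 - 364)/(1302 + (-12 - ½*6))) = 1/(88/(1302 + (-12 - 3))) = 1/(88/(1302 - 15)) = 1/(88/1287) = 1/((1/1287)*88) = 1/(8/117) = 117/8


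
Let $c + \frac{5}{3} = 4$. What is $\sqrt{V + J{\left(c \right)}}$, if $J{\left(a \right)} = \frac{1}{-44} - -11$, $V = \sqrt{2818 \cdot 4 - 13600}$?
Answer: $\frac{\sqrt{5313 + 968 i \sqrt{582}}}{22} \approx 5.4982 + 4.3878 i$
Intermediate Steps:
$c = \frac{7}{3}$ ($c = - \frac{5}{3} + 4 = \frac{7}{3} \approx 2.3333$)
$V = 2 i \sqrt{582}$ ($V = \sqrt{11272 - 13600} = \sqrt{-2328} = 2 i \sqrt{582} \approx 48.249 i$)
$J{\left(a \right)} = \frac{483}{44}$ ($J{\left(a \right)} = - \frac{1}{44} + 11 = \frac{483}{44}$)
$\sqrt{V + J{\left(c \right)}} = \sqrt{2 i \sqrt{582} + \frac{483}{44}} = \sqrt{\frac{483}{44} + 2 i \sqrt{582}}$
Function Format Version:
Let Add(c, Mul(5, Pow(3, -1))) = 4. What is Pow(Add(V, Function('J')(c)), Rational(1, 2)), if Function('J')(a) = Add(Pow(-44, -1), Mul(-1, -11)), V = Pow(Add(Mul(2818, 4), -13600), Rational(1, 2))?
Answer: Mul(Rational(1, 22), Pow(Add(5313, Mul(968, I, Pow(582, Rational(1, 2)))), Rational(1, 2))) ≈ Add(5.4982, Mul(4.3878, I))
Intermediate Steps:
c = Rational(7, 3) (c = Add(Rational(-5, 3), 4) = Rational(7, 3) ≈ 2.3333)
V = Mul(2, I, Pow(582, Rational(1, 2))) (V = Pow(Add(11272, -13600), Rational(1, 2)) = Pow(-2328, Rational(1, 2)) = Mul(2, I, Pow(582, Rational(1, 2))) ≈ Mul(48.249, I))
Function('J')(a) = Rational(483, 44) (Function('J')(a) = Add(Rational(-1, 44), 11) = Rational(483, 44))
Pow(Add(V, Function('J')(c)), Rational(1, 2)) = Pow(Add(Mul(2, I, Pow(582, Rational(1, 2))), Rational(483, 44)), Rational(1, 2)) = Pow(Add(Rational(483, 44), Mul(2, I, Pow(582, Rational(1, 2)))), Rational(1, 2))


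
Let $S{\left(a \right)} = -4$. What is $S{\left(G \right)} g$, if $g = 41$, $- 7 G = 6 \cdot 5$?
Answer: $-164$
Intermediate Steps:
$G = - \frac{30}{7}$ ($G = - \frac{6 \cdot 5}{7} = \left(- \frac{1}{7}\right) 30 = - \frac{30}{7} \approx -4.2857$)
$S{\left(G \right)} g = \left(-4\right) 41 = -164$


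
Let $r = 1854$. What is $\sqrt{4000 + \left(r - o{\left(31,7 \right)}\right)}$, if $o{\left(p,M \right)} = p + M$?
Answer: $2 \sqrt{1454} \approx 76.263$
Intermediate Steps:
$o{\left(p,M \right)} = M + p$
$\sqrt{4000 + \left(r - o{\left(31,7 \right)}\right)} = \sqrt{4000 + \left(1854 - \left(7 + 31\right)\right)} = \sqrt{4000 + \left(1854 - 38\right)} = \sqrt{4000 + 1816} = \sqrt{5816} = 2 \sqrt{1454}$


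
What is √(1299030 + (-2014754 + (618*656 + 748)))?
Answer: 8*I*√4837 ≈ 556.39*I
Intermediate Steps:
√(1299030 + (-2014754 + (618*656 + 748))) = √(1299030 + (-2014754 + (405408 + 748))) = √(1299030 + (-2014754 + 406156)) = √(1299030 - 1608598) = √(-309568) = 8*I*√4837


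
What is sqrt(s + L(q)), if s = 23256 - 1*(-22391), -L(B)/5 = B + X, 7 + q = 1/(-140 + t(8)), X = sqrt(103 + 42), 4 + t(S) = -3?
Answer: sqrt(20145777 - 2205*sqrt(145))/21 ≈ 213.59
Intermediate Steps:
t(S) = -7 (t(S) = -4 - 3 = -7)
X = sqrt(145) ≈ 12.042
q = -1030/147 (q = -7 + 1/(-140 - 7) = -7 + 1/(-147) = -7 - 1/147 = -1030/147 ≈ -7.0068)
L(B) = -5*B - 5*sqrt(145) (L(B) = -5*(B + sqrt(145)) = -5*B - 5*sqrt(145))
s = 45647 (s = 23256 + 22391 = 45647)
sqrt(s + L(q)) = sqrt(45647 + (-5*(-1030/147) - 5*sqrt(145))) = sqrt(45647 + (5150/147 - 5*sqrt(145))) = sqrt(6715259/147 - 5*sqrt(145))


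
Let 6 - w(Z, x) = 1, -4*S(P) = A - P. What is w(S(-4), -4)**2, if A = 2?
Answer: 25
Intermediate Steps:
S(P) = -1/2 + P/4 (S(P) = -(2 - P)/4 = -1/2 + P/4)
w(Z, x) = 5 (w(Z, x) = 6 - 1*1 = 6 - 1 = 5)
w(S(-4), -4)**2 = 5**2 = 25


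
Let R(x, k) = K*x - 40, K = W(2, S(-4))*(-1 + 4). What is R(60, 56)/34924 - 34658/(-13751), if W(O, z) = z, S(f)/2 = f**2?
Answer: 322262928/120059981 ≈ 2.6842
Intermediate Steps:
S(f) = 2*f**2
K = 96 (K = (2*(-4)**2)*(-1 + 4) = (2*16)*3 = 32*3 = 96)
R(x, k) = -40 + 96*x (R(x, k) = 96*x - 40 = -40 + 96*x)
R(60, 56)/34924 - 34658/(-13751) = (-40 + 96*60)/34924 - 34658/(-13751) = (-40 + 5760)*(1/34924) - 34658*(-1/13751) = 5720*(1/34924) + 34658/13751 = 1430/8731 + 34658/13751 = 322262928/120059981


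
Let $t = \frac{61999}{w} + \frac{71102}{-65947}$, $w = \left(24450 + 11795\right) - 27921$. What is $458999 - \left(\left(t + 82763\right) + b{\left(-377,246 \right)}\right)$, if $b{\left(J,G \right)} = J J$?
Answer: $\frac{128507861839591}{548942828} \approx 2.341 \cdot 10^{5}$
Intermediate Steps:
$b{\left(J,G \right)} = J^{2}$
$w = 8324$ ($w = 36245 - 27921 = 8324$)
$t = \frac{3496795005}{548942828}$ ($t = \frac{61999}{8324} + \frac{71102}{-65947} = 61999 \cdot \frac{1}{8324} + 71102 \left(- \frac{1}{65947}\right) = \frac{61999}{8324} - \frac{71102}{65947} = \frac{3496795005}{548942828} \approx 6.3701$)
$458999 - \left(\left(t + 82763\right) + b{\left(-377,246 \right)}\right) = 458999 - \left(\left(\frac{3496795005}{548942828} + 82763\right) + \left(-377\right)^{2}\right) = 458999 - \left(\frac{45435652068769}{548942828} + 142129\right) = 458999 - \frac{123456347269581}{548942828} = \frac{128507861839591}{548942828}$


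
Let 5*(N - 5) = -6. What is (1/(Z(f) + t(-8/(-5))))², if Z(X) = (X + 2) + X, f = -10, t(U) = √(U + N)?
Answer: 25/(9*(30 - √15)²) ≈ 0.0040693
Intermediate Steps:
N = 19/5 (N = 5 + (⅕)*(-6) = 5 - 6/5 = 19/5 ≈ 3.8000)
t(U) = √(19/5 + U) (t(U) = √(U + 19/5) = √(19/5 + U))
Z(X) = 2 + 2*X (Z(X) = (2 + X) + X = 2 + 2*X)
(1/(Z(f) + t(-8/(-5))))² = (1/((2 + 2*(-10)) + √(95 + 25*(-8/(-5)))/5))² = (1/((2 - 20) + √(95 + 25*(-8*(-⅕)))/5))² = (1/(-18 + √(95 + 25*(8/5))/5))² = (1/(-18 + √(95 + 40)/5))² = (1/(-18 + √135/5))² = (1/(-18 + (3*√15)/5))² = (1/(-18 + 3*√15/5))² = (-18 + 3*√15/5)⁻²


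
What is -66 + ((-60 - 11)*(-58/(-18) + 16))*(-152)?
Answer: 1866422/9 ≈ 2.0738e+5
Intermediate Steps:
-66 + ((-60 - 11)*(-58/(-18) + 16))*(-152) = -66 - 71*(-58*(-1/18) + 16)*(-152) = -66 - 71*(29/9 + 16)*(-152) = -66 - 71*173/9*(-152) = -66 - 12283/9*(-152) = -66 + 1867016/9 = 1866422/9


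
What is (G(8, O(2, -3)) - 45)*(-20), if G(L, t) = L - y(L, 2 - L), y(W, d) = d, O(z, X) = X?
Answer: 620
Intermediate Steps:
G(L, t) = -2 + 2*L (G(L, t) = L - (2 - L) = L + (-2 + L) = -2 + 2*L)
(G(8, O(2, -3)) - 45)*(-20) = ((-2 + 2*8) - 45)*(-20) = ((-2 + 16) - 45)*(-20) = (14 - 45)*(-20) = -31*(-20) = 620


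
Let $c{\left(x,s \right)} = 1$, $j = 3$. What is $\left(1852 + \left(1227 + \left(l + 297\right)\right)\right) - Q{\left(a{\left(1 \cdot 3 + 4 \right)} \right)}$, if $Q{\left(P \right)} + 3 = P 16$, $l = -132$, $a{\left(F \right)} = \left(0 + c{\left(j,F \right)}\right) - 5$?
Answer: $3311$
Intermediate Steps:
$a{\left(F \right)} = -4$ ($a{\left(F \right)} = \left(0 + 1\right) - 5 = 1 - 5 = -4$)
$Q{\left(P \right)} = -3 + 16 P$ ($Q{\left(P \right)} = -3 + P 16 = -3 + 16 P$)
$\left(1852 + \left(1227 + \left(l + 297\right)\right)\right) - Q{\left(a{\left(1 \cdot 3 + 4 \right)} \right)} = \left(1852 + \left(1227 + \left(-132 + 297\right)\right)\right) - \left(-3 + 16 \left(-4\right)\right) = \left(1852 + \left(1227 + 165\right)\right) - \left(-3 - 64\right) = \left(1852 + 1392\right) - -67 = 3244 + 67 = 3311$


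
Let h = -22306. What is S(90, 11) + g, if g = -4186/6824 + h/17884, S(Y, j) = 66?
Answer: 978448611/15255052 ≈ 64.139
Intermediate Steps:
g = -28384821/15255052 (g = -4186/6824 - 22306/17884 = -4186*1/6824 - 22306*1/17884 = -2093/3412 - 11153/8942 = -28384821/15255052 ≈ -1.8607)
S(90, 11) + g = 66 - 28384821/15255052 = 978448611/15255052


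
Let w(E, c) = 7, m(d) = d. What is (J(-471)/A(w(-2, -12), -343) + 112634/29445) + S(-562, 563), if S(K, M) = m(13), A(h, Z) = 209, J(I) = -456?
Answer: 4742929/323895 ≈ 14.643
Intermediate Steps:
S(K, M) = 13
(J(-471)/A(w(-2, -12), -343) + 112634/29445) + S(-562, 563) = (-456/209 + 112634/29445) + 13 = (-456*1/209 + 112634*(1/29445)) + 13 = (-24/11 + 112634/29445) + 13 = 532294/323895 + 13 = 4742929/323895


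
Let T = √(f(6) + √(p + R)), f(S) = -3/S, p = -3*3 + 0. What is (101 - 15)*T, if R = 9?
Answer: 43*I*√2 ≈ 60.811*I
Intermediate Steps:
p = -9 (p = -9 + 0 = -9)
T = I*√2/2 (T = √(-3/6 + √(-9 + 9)) = √(-3*⅙ + √0) = √(-½ + 0) = √(-½) = I*√2/2 ≈ 0.70711*I)
(101 - 15)*T = (101 - 15)*(I*√2/2) = 86*(I*√2/2) = 43*I*√2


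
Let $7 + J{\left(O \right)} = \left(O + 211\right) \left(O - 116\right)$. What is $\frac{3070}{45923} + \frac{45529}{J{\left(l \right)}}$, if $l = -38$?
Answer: $- \frac{2009015837}{1223802027} \approx -1.6416$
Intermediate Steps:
$J{\left(O \right)} = -7 + \left(-116 + O\right) \left(211 + O\right)$ ($J{\left(O \right)} = -7 + \left(O + 211\right) \left(O - 116\right) = -7 + \left(211 + O\right) \left(-116 + O\right) = -7 + \left(-116 + O\right) \left(211 + O\right)$)
$\frac{3070}{45923} + \frac{45529}{J{\left(l \right)}} = \frac{3070}{45923} + \frac{45529}{-24483 + \left(-38\right)^{2} + 95 \left(-38\right)} = 3070 \cdot \frac{1}{45923} + \frac{45529}{-24483 + 1444 - 3610} = \frac{3070}{45923} + \frac{45529}{-26649} = \frac{3070}{45923} + 45529 \left(- \frac{1}{26649}\right) = \frac{3070}{45923} - \frac{45529}{26649} = - \frac{2009015837}{1223802027}$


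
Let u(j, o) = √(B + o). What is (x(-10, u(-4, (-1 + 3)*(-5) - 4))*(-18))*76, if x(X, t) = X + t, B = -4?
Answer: 13680 - 4104*I*√2 ≈ 13680.0 - 5803.9*I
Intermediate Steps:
u(j, o) = √(-4 + o)
(x(-10, u(-4, (-1 + 3)*(-5) - 4))*(-18))*76 = ((-10 + √(-4 + ((-1 + 3)*(-5) - 4)))*(-18))*76 = ((-10 + √(-4 + (2*(-5) - 4)))*(-18))*76 = ((-10 + √(-4 + (-10 - 4)))*(-18))*76 = ((-10 + √(-4 - 14))*(-18))*76 = ((-10 + √(-18))*(-18))*76 = ((-10 + 3*I*√2)*(-18))*76 = (180 - 54*I*√2)*76 = 13680 - 4104*I*√2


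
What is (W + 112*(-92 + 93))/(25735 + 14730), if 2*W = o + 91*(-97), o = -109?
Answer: -4356/40465 ≈ -0.10765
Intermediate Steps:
W = -4468 (W = (-109 + 91*(-97))/2 = (-109 - 8827)/2 = (1/2)*(-8936) = -4468)
(W + 112*(-92 + 93))/(25735 + 14730) = (-4468 + 112*(-92 + 93))/(25735 + 14730) = (-4468 + 112*1)/40465 = (-4468 + 112)*(1/40465) = -4356*1/40465 = -4356/40465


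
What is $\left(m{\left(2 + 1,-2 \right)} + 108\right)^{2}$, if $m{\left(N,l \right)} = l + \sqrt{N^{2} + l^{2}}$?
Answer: $\left(106 + \sqrt{13}\right)^{2} \approx 12013.0$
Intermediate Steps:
$\left(m{\left(2 + 1,-2 \right)} + 108\right)^{2} = \left(\left(-2 + \sqrt{\left(2 + 1\right)^{2} + \left(-2\right)^{2}}\right) + 108\right)^{2} = \left(\left(-2 + \sqrt{3^{2} + 4}\right) + 108\right)^{2} = \left(\left(-2 + \sqrt{9 + 4}\right) + 108\right)^{2} = \left(\left(-2 + \sqrt{13}\right) + 108\right)^{2} = \left(106 + \sqrt{13}\right)^{2}$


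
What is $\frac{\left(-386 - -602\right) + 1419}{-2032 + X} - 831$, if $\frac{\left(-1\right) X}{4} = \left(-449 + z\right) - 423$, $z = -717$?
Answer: $- \frac{3591609}{4324} \approx -830.62$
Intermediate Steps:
$X = 6356$ ($X = - 4 \left(\left(-449 - 717\right) - 423\right) = - 4 \left(-1166 - 423\right) = \left(-4\right) \left(-1589\right) = 6356$)
$\frac{\left(-386 - -602\right) + 1419}{-2032 + X} - 831 = \frac{\left(-386 - -602\right) + 1419}{-2032 + 6356} - 831 = \frac{\left(-386 + 602\right) + 1419}{4324} - 831 = \left(216 + 1419\right) \frac{1}{4324} - 831 = 1635 \cdot \frac{1}{4324} - 831 = \frac{1635}{4324} - 831 = - \frac{3591609}{4324}$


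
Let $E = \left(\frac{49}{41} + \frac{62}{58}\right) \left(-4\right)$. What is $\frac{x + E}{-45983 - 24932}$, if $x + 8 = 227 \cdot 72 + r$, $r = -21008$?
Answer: $\frac{5565776}{84317935} \approx 0.066009$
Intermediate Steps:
$E = - \frac{10768}{1189}$ ($E = \left(49 \cdot \frac{1}{41} + 62 \cdot \frac{1}{58}\right) \left(-4\right) = \left(\frac{49}{41} + \frac{31}{29}\right) \left(-4\right) = \frac{2692}{1189} \left(-4\right) = - \frac{10768}{1189} \approx -9.0564$)
$x = -4672$ ($x = -8 + \left(227 \cdot 72 - 21008\right) = -8 + \left(16344 - 21008\right) = -8 - 4664 = -4672$)
$\frac{x + E}{-45983 - 24932} = \frac{-4672 - \frac{10768}{1189}}{-45983 - 24932} = - \frac{5565776}{1189 \left(-70915\right)} = \left(- \frac{5565776}{1189}\right) \left(- \frac{1}{70915}\right) = \frac{5565776}{84317935}$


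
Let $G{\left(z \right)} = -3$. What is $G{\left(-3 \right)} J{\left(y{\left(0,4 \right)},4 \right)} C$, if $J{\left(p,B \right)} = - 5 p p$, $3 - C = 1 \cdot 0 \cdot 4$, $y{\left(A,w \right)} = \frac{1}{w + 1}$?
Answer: $\frac{9}{5} \approx 1.8$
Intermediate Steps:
$y{\left(A,w \right)} = \frac{1}{1 + w}$
$C = 3$ ($C = 3 - 1 \cdot 0 \cdot 4 = 3 - 0 \cdot 4 = 3 - 0 = 3 + 0 = 3$)
$J{\left(p,B \right)} = - 5 p^{2}$
$G{\left(-3 \right)} J{\left(y{\left(0,4 \right)},4 \right)} C = - 3 \left(- 5 \left(\frac{1}{1 + 4}\right)^{2}\right) 3 = - 3 \left(- 5 \left(\frac{1}{5}\right)^{2}\right) 3 = - 3 \left(- \frac{5}{25}\right) 3 = - 3 \left(\left(-5\right) \frac{1}{25}\right) 3 = \left(-3\right) \left(- \frac{1}{5}\right) 3 = \frac{3}{5} \cdot 3 = \frac{9}{5}$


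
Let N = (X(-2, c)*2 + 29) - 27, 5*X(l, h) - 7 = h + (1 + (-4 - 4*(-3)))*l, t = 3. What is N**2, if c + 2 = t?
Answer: 4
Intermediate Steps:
c = 1 (c = -2 + 3 = 1)
X(l, h) = 7/5 + h/5 + 9*l/5 (X(l, h) = 7/5 + (h + (1 + (-4 - 4*(-3)))*l)/5 = 7/5 + (h + (1 + (-4 + 12))*l)/5 = 7/5 + (h + (1 + 8)*l)/5 = 7/5 + (h + 9*l)/5 = 7/5 + (h/5 + 9*l/5) = 7/5 + h/5 + 9*l/5)
N = -2 (N = ((7/5 + (1/5)*1 + (9/5)*(-2))*2 + 29) - 27 = ((7/5 + 1/5 - 18/5)*2 + 29) - 27 = (-2*2 + 29) - 27 = (-4 + 29) - 27 = 25 - 27 = -2)
N**2 = (-2)**2 = 4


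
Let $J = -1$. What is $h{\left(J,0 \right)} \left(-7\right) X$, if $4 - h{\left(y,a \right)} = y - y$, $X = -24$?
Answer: $672$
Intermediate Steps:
$h{\left(y,a \right)} = 4$ ($h{\left(y,a \right)} = 4 - \left(y - y\right) = 4 - 0 = 4 + 0 = 4$)
$h{\left(J,0 \right)} \left(-7\right) X = 4 \left(-7\right) \left(-24\right) = \left(-28\right) \left(-24\right) = 672$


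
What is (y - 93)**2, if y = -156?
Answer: 62001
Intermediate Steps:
(y - 93)**2 = (-156 - 93)**2 = (-249)**2 = 62001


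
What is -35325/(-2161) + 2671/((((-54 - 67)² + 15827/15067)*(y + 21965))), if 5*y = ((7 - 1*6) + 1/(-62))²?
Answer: 86579664839883468355/5296491455424971313 ≈ 16.347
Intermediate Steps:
y = 3721/19220 (y = ((7 - 1*6) + 1/(-62))²/5 = ((7 - 6) - 1/62)²/5 = (1 - 1/62)²/5 = (61/62)²/5 = (⅕)*(3721/3844) = 3721/19220 ≈ 0.19360)
-35325/(-2161) + 2671/((((-54 - 67)² + 15827/15067)*(y + 21965))) = -35325/(-2161) + 2671/((((-54 - 67)² + 15827/15067)*(3721/19220 + 21965))) = -35325*(-1/2161) + 2671/((((-121)² + 15827*(1/15067))*(422171021/19220))) = 35325/2161 + 2671/(((14641 + 833/793)*(422171021/19220))) = 35325/2161 + 2671/(((11611146/793)*(422171021/19220))) = 35325/2161 + 2671/(2450944680900033/7620730) = 35325/2161 + 2671*(7620730/2450944680900033) = 35325/2161 + 20354969830/2450944680900033 = 86579664839883468355/5296491455424971313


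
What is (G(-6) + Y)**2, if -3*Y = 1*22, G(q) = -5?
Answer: 1369/9 ≈ 152.11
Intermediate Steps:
Y = -22/3 ≈ -7.3333
(G(-6) + Y)**2 = (-5 - 22/3)**2 = (-37/3)**2 = 1369/9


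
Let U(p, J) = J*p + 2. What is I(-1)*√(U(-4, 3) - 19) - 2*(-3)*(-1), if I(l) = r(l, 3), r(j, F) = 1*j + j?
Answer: -6 - 2*I*√29 ≈ -6.0 - 10.77*I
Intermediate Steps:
r(j, F) = 2*j (r(j, F) = j + j = 2*j)
I(l) = 2*l
U(p, J) = 2 + J*p
I(-1)*√(U(-4, 3) - 19) - 2*(-3)*(-1) = (2*(-1))*√((2 + 3*(-4)) - 19) - 2*(-3)*(-1) = -2*√((2 - 12) - 19) + 6*(-1) = -2*√(-10 - 19) - 6 = -2*I*√29 - 6 = -6 - 2*I*√29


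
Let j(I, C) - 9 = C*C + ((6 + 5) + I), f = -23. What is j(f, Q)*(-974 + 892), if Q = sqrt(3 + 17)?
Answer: -1394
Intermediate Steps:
Q = 2*sqrt(5) (Q = sqrt(20) = 2*sqrt(5) ≈ 4.4721)
j(I, C) = 20 + I + C**2 (j(I, C) = 9 + (C*C + ((6 + 5) + I)) = 9 + (C**2 + (11 + I)) = 9 + (11 + I + C**2) = 20 + I + C**2)
j(f, Q)*(-974 + 892) = (20 - 23 + (2*sqrt(5))**2)*(-974 + 892) = (20 - 23 + 20)*(-82) = 17*(-82) = -1394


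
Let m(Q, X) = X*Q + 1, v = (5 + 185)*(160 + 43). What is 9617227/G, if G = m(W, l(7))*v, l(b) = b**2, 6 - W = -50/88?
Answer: 211578994/273943425 ≈ 0.77235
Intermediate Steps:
W = 289/44 (W = 6 - (-50)/88 = 6 - 1*(-25/44) = 6 + 25/44 = 289/44 ≈ 6.5682)
v = 38570 (v = 190*203 = 38570)
m(Q, X) = 1 + Q*X (m(Q, X) = Q*X + 1 = 1 + Q*X)
G = 273943425/22 (G = (1 + (289/44)*7**2)*38570 = (1 + (289/44)*49)*38570 = (1 + 14161/44)*38570 = (14205/44)*38570 = 273943425/22 ≈ 1.2452e+7)
9617227/G = 9617227/(273943425/22) = 9617227*(22/273943425) = 211578994/273943425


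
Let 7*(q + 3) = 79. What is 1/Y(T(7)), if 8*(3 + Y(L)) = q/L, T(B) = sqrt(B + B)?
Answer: -32928/97943 - 812*sqrt(14)/97943 ≈ -0.36722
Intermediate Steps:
q = 58/7 (q = -3 + (1/7)*79 = -3 + 79/7 = 58/7 ≈ 8.2857)
T(B) = sqrt(2)*sqrt(B) (T(B) = sqrt(2*B) = sqrt(2)*sqrt(B))
Y(L) = -3 + 29/(28*L) (Y(L) = -3 + (58/(7*L))/8 = -3 + 29/(28*L))
1/Y(T(7)) = 1/(-3 + 29/(28*((sqrt(2)*sqrt(7))))) = 1/(-3 + 29/(28*(sqrt(14)))) = 1/(-3 + 29*(sqrt(14)/14)/28) = 1/(-3 + 29*sqrt(14)/392)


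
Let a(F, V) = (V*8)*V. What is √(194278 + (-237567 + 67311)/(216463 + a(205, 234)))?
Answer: √83225601427504822/654511 ≈ 440.77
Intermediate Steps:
a(F, V) = 8*V² (a(F, V) = (8*V)*V = 8*V²)
√(194278 + (-237567 + 67311)/(216463 + a(205, 234))) = √(194278 + (-237567 + 67311)/(216463 + 8*234²)) = √(194278 - 170256/(216463 + 8*54756)) = √(194278 - 170256/(216463 + 438048)) = √(194278 - 170256/654511) = √(127156917802/654511) = √83225601427504822/654511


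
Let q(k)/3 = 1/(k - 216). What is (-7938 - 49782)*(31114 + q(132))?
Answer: -12571286130/7 ≈ -1.7959e+9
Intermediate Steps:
q(k) = 3/(-216 + k) (q(k) = 3/(k - 216) = 3/(-216 + k))
(-7938 - 49782)*(31114 + q(132)) = (-7938 - 49782)*(31114 + 3/(-216 + 132)) = -57720*(31114 + 3/(-84)) = -57720*(31114 + 3*(-1/84)) = -57720*(31114 - 1/28) = -57720*871191/28 = -12571286130/7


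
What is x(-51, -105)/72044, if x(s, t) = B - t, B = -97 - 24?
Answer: -4/18011 ≈ -0.00022209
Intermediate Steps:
B = -121
x(s, t) = -121 - t
x(-51, -105)/72044 = (-121 - 1*(-105))/72044 = (-121 + 105)*(1/72044) = -16*1/72044 = -4/18011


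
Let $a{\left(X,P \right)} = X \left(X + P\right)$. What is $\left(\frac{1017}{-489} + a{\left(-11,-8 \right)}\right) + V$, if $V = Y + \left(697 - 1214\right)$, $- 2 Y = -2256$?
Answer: $\frac{133321}{163} \approx 817.92$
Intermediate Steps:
$Y = 1128$ ($Y = \left(- \frac{1}{2}\right) \left(-2256\right) = 1128$)
$a{\left(X,P \right)} = X \left(P + X\right)$
$V = 611$ ($V = 1128 + \left(697 - 1214\right) = 1128 - 517 = 611$)
$\left(\frac{1017}{-489} + a{\left(-11,-8 \right)}\right) + V = \left(\frac{1017}{-489} - 11 \left(-8 - 11\right)\right) + 611 = \left(1017 \left(- \frac{1}{489}\right) - -209\right) + 611 = \left(- \frac{339}{163} + 209\right) + 611 = \frac{33728}{163} + 611 = \frac{133321}{163}$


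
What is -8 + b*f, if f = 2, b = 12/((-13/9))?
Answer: -320/13 ≈ -24.615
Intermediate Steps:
b = -108/13 (b = 12/((-13*1/9)) = 12/(-13/9) = 12*(-9/13) = -108/13 ≈ -8.3077)
-8 + b*f = -8 - 108/13*2 = -8 - 216/13 = -320/13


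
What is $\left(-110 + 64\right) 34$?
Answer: $-1564$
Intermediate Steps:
$\left(-110 + 64\right) 34 = \left(-46\right) 34 = -1564$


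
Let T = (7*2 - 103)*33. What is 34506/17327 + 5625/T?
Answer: 1293249/16963133 ≈ 0.076239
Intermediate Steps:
T = -2937 (T = (14 - 103)*33 = -89*33 = -2937)
34506/17327 + 5625/T = 34506/17327 + 5625/(-2937) = 34506*(1/17327) + 5625*(-1/2937) = 34506/17327 - 1875/979 = 1293249/16963133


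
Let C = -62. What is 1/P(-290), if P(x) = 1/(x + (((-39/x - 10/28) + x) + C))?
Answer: -651856/1015 ≈ -642.22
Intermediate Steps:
P(x) = 1/(-873/14 - 39/x + 2*x) (P(x) = 1/(x + (((-39/x - 10/28) + x) - 62)) = 1/(x + (((-39/x - 10*1/28) + x) - 62)) = 1/(x + (((-39/x - 5/14) + x) - 62)) = 1/(x + (((-5/14 - 39/x) + x) - 62)) = 1/(x + ((-5/14 + x - 39/x) - 62)) = 1/(x + (-873/14 + x - 39/x)) = 1/(-873/14 - 39/x + 2*x))
1/P(-290) = 1/(14*(-290)/(-546 - 873*(-290) + 28*(-290)²)) = 1/(14*(-290)/(-546 + 253170 + 28*84100)) = 1/(14*(-290)/(-546 + 253170 + 2354800)) = 1/(14*(-290)/2607424) = 1/(14*(-290)*(1/2607424)) = 1/(-1015/651856) = -651856/1015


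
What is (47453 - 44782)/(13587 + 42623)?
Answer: 2671/56210 ≈ 0.047518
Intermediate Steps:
(47453 - 44782)/(13587 + 42623) = 2671/56210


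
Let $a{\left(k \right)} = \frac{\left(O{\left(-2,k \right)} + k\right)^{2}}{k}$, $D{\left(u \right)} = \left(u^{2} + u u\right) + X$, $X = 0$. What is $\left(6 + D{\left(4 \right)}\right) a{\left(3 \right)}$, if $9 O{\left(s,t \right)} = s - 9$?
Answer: $\frac{9728}{243} \approx 40.033$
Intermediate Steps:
$D{\left(u \right)} = 2 u^{2}$ ($D{\left(u \right)} = \left(u^{2} + u u\right) + 0 = \left(u^{2} + u^{2}\right) + 0 = 2 u^{2} + 0 = 2 u^{2}$)
$O{\left(s,t \right)} = -1 + \frac{s}{9}$ ($O{\left(s,t \right)} = \frac{s - 9}{9} = \frac{-9 + s}{9} = -1 + \frac{s}{9}$)
$a{\left(k \right)} = \frac{\left(- \frac{11}{9} + k\right)^{2}}{k}$ ($a{\left(k \right)} = \frac{\left(\left(-1 + \frac{1}{9} \left(-2\right)\right) + k\right)^{2}}{k} = \frac{\left(\left(-1 - \frac{2}{9}\right) + k\right)^{2}}{k} = \frac{\left(- \frac{11}{9} + k\right)^{2}}{k}$)
$\left(6 + D{\left(4 \right)}\right) a{\left(3 \right)} = \left(6 + 2 \cdot 4^{2}\right) \frac{\left(-11 + 9 \cdot 3\right)^{2}}{81 \cdot 3} = \left(6 + 2 \cdot 16\right) \frac{1}{81} \cdot \frac{1}{3} \left(-11 + 27\right)^{2} = \left(6 + 32\right) \frac{1}{81} \cdot \frac{1}{3} \cdot 16^{2} = 38 \cdot \frac{1}{81} \cdot \frac{1}{3} \cdot 256 = 38 \cdot \frac{256}{243} = \frac{9728}{243}$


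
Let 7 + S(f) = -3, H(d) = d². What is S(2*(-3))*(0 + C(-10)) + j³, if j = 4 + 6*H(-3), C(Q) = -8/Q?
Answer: 195104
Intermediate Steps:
S(f) = -10 (S(f) = -7 - 3 = -10)
j = 58 (j = 4 + 6*(-3)² = 4 + 6*9 = 4 + 54 = 58)
S(2*(-3))*(0 + C(-10)) + j³ = -10*(0 - 8/(-10)) + 58³ = -10*(0 - 8*(-⅒)) + 195112 = -10*(0 + ⅘) + 195112 = -10*⅘ + 195112 = -8 + 195112 = 195104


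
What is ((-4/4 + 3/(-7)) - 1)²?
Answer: 289/49 ≈ 5.8980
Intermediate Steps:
((-4/4 + 3/(-7)) - 1)² = ((-4*¼ + 3*(-⅐)) - 1)² = ((-1 - 3/7) - 1)² = (-10/7 - 1)² = (-17/7)² = 289/49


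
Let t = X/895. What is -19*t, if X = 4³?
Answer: -1216/895 ≈ -1.3587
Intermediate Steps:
X = 64
t = 64/895 ≈ 0.071508
-19*t = -19*64/895 = -1216/895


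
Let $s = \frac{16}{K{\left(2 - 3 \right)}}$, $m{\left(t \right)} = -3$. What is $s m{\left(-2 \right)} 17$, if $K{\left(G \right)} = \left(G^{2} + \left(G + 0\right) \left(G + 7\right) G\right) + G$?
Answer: $-136$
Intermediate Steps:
$K{\left(G \right)} = G + G^{2} + G^{2} \left(7 + G\right)$ ($K{\left(G \right)} = \left(G^{2} + G \left(7 + G\right) G\right) + G = \left(G^{2} + G^{2} \left(7 + G\right)\right) + G = G + G^{2} + G^{2} \left(7 + G\right)$)
$s = \frac{8}{3}$ ($s = \frac{16}{\left(2 - 3\right) \left(1 + \left(2 - 3\right)^{2} + 8 \left(2 - 3\right)\right)} = \frac{16}{\left(-1\right) \left(1 + \left(-1\right)^{2} + 8 \left(-1\right)\right)} = \frac{16}{\left(-1\right) \left(1 + 1 - 8\right)} = \frac{16}{\left(-1\right) \left(-6\right)} = \frac{16}{6} = 16 \cdot \frac{1}{6} = \frac{8}{3} \approx 2.6667$)
$s m{\left(-2 \right)} 17 = \frac{8}{3} \left(-3\right) 17 = \left(-8\right) 17 = -136$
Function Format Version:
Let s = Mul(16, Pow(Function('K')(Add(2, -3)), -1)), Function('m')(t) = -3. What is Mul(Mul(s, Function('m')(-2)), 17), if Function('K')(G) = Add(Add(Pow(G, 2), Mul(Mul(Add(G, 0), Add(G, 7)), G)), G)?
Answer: -136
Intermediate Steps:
Function('K')(G) = Add(G, Pow(G, 2), Mul(Pow(G, 2), Add(7, G))) (Function('K')(G) = Add(Add(Pow(G, 2), Mul(Mul(G, Add(7, G)), G)), G) = Add(Add(Pow(G, 2), Mul(Pow(G, 2), Add(7, G))), G) = Add(G, Pow(G, 2), Mul(Pow(G, 2), Add(7, G))))
s = Rational(8, 3) (s = Mul(16, Pow(Mul(Add(2, -3), Add(1, Pow(Add(2, -3), 2), Mul(8, Add(2, -3)))), -1)) = Mul(16, Pow(Mul(-1, Add(1, Pow(-1, 2), Mul(8, -1))), -1)) = Mul(16, Pow(Mul(-1, Add(1, 1, -8)), -1)) = Mul(16, Pow(Mul(-1, -6), -1)) = Mul(16, Pow(6, -1)) = Mul(16, Rational(1, 6)) = Rational(8, 3) ≈ 2.6667)
Mul(Mul(s, Function('m')(-2)), 17) = Mul(Mul(Rational(8, 3), -3), 17) = Mul(-8, 17) = -136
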